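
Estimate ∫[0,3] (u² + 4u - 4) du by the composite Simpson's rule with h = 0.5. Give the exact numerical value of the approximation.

15

h = (3 − 0)/6 = 0.5.
Nodes u₀,…,u₆ = 0, 0.5, 1, 1.5, 2, 2.5, 3.
f(u) = u² + 4u - 4: f₀=-4, f₁=-1.75, f₂=1, f₃=4.25, f₄=8, f₅=12.25, f₆=17.
(h/3)·[f₀ + 4f₁ + 2f₂ + 4f₃ + 2f₄ + 4f₅ + f₆] = 0.166667·(90) = 15.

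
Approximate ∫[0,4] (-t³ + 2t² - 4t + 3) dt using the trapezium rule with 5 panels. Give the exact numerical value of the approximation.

-43.04

h = (4 − 0)/5 = 0.8.
Nodes t₀,…,t₅ = 0, 0.8, 1.6, 2.4, 3.2, 4.
f(t) = -t³ + 2t² - 4t + 3: f₀=3, f₁=0.568, f₂=-2.376, f₃=-8.904, f₄=-22.088, f₅=-45.
(h/2)·[f₀ + 2f₁ + 2f₂ + 2f₃ + 2f₄ + f₅] = 0.4·(-107.6) = -43.04.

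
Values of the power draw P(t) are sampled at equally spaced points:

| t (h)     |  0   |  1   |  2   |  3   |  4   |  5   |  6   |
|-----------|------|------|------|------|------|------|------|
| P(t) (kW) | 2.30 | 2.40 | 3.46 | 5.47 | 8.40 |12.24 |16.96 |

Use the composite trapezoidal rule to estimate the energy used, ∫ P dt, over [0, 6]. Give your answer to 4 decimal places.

41.6000

h = 1, n = 6.
(h/2)·[y₀ + 2y₁ + 2y₂ + 2y₃ + 2y₄ + 2y₅ + y₆] = 0.5·(83.20) = 41.6000.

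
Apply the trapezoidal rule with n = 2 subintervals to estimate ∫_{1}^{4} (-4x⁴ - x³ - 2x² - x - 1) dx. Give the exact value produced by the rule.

h = (4 − 1)/2 = 1.5.
Nodes x₀,…,x₂ = 1, 2.5, 4.
f(x) = -4x⁴ - x³ - 2x² - x - 1: f₀=-9, f₁=-187.875, f₂=-1125.
(h/2)·[f₀ + 2f₁ + f₂] = 0.75·(-1509.75) = -1132.3125.

-1132.3125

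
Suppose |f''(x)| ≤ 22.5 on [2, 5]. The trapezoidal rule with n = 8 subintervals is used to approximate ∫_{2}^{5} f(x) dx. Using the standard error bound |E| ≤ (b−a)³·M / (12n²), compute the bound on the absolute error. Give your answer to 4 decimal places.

0.7910

|E| ≤ (3)³·22.5 / (12·8²) = 607.5/768 = 0.7910.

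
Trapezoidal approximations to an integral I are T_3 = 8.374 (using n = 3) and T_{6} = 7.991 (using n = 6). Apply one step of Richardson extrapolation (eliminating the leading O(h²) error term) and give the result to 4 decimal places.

R = (4·T_{6} − T_3) / 3 = (4·7.991 − 8.374)/3 = (23.590)/3 = 7.8633.

7.8633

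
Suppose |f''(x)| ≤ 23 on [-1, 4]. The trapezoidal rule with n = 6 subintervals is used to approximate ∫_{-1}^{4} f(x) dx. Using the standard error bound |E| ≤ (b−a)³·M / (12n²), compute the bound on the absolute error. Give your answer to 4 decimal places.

|E| ≤ (5)³·23 / (12·6²) = 2875/432 = 6.6551.

6.6551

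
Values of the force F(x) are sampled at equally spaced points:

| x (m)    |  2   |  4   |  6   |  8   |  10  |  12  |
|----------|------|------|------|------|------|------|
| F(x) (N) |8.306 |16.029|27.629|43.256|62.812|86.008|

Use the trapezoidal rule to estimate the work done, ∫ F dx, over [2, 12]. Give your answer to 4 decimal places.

h = 2, n = 5.
(h/2)·[y₀ + 2y₁ + 2y₂ + 2y₃ + 2y₄ + y₅] = 1·(393.766) = 393.7660.

393.7660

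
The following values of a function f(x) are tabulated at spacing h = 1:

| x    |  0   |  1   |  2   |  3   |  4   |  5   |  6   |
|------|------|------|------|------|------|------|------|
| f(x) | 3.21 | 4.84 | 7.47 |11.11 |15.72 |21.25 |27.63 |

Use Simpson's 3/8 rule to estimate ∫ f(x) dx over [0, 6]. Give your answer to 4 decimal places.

75.3375

h = 1, n = 6.
(3h/8)·[y₀ + 3y₁ + 3y₂ + 2y₃ + 3y₄ + 3y₅ + y₆] = 0.375·(200.90) = 75.3375.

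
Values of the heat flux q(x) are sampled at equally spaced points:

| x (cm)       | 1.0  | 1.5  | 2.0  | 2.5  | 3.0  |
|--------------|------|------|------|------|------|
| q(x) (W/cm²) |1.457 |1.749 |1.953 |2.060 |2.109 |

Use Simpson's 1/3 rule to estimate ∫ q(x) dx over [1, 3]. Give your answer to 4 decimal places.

3.7847

h = 0.5, n = 4.
(h/3)·[y₀ + 4y₁ + 2y₂ + 4y₃ + y₄] = 0.166667·(22.708) = 3.7847.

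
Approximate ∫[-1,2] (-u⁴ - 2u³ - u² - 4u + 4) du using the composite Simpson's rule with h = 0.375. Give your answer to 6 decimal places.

-11.107910

h = (2 − (-1))/8 = 0.375.
Nodes u₀,…,u₈ = -1, -0.625, -0.25, 0.125, 0.5, 0.875, 1.25, 1.625, 2.
f(u) = -u⁴ - 2u³ - u² - 4u + 4: f₀=8, f₁=6.445068359375, f₂=4.96484375, f₃=3.480224609375, f₄=1.4375, f₅=-2.191650390625, f₆=-8.91015625, f₇=-20.695556640625, f₈=-40.
(h/3)·[f₀ + 4f₁ + 2f₂ + 4f₃ + 2f₄ + 4f₅ + 2f₆ + 4f₇ + f₈] = 0.125·(-88.86328125) = -11.107910.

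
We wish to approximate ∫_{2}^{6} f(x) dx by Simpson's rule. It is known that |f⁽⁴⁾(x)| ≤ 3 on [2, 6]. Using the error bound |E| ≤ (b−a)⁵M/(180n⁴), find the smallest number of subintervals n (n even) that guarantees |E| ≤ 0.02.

Need 3072/(180n⁴) ≤ 0.02.
n⁴ ≥ 3072/(180·0.02) = 853.333 ⇒ n ≥ 5.4048, so the smallest even n is 6. (n must be even for Simpson's rule.)

6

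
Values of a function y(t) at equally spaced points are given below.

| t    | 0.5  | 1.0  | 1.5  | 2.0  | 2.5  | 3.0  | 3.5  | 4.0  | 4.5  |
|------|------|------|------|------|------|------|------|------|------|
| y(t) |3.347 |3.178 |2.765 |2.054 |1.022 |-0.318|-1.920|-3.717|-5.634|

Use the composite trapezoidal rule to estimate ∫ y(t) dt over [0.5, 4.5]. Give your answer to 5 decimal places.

0.96025

h = 0.5, n = 8.
(h/2)·[y₀ + 2y₁ + 2y₂ + 2y₃ + 2y₄ + 2y₅ + 2y₆ + 2y₇ + y₈] = 0.25·(3.841) = 0.96025.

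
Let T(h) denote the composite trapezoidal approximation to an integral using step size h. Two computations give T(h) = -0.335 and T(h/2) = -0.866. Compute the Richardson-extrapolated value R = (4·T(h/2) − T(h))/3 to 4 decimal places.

-1.0430

R = (4·T(h/2) − T(h)) / 3 = (4·(-0.866) − (-0.335))/3 = (-3.129)/3 = -1.0430.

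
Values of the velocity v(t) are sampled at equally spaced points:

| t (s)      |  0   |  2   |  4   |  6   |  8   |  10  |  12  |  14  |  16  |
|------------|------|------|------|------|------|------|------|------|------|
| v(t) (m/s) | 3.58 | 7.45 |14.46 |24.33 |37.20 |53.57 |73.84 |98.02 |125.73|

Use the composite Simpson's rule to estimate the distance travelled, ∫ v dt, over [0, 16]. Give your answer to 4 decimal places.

742.5267

h = 2, n = 8.
(h/3)·[y₀ + 4y₁ + 2y₂ + 4y₃ + 2y₄ + 4y₅ + 2y₆ + 4y₇ + y₈] = 0.666667·(1113.79) = 742.5267.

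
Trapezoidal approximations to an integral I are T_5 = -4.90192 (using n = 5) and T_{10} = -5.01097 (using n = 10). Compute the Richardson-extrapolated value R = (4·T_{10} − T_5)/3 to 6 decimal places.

R = (4·T_{10} − T_5) / 3 = (4·(-5.01097) − (-4.90192))/3 = (-15.14196)/3 = -5.047320.

-5.047320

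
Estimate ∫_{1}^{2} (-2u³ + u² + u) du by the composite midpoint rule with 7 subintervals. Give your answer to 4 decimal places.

h = (2 − 1)/7 = 0.142857.
Midpoints m₁,…,m₇ = 1.071429, 1.214286, 1.357143, 1.5, 1.642857, 1.785714, 1.928571.
f(m₁)=-0.240525, f(m₂)=-0.892128, f(m₃)=-1.800292, f(m₄)=-3, f(m₅)=-4.526239, f(m₆)=-6.413994, f(m₇)=-8.698251.
h·[f(m₁) + f(m₂) + f(m₃) + f(m₄) + f(m₅) + f(m₆) + f(m₇)] = 0.142857·(-25.571429) = -3.6531.

-3.6531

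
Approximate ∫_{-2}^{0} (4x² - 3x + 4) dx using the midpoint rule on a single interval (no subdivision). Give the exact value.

22

M = (b−a)·f(-1) = 2·(11) = 22.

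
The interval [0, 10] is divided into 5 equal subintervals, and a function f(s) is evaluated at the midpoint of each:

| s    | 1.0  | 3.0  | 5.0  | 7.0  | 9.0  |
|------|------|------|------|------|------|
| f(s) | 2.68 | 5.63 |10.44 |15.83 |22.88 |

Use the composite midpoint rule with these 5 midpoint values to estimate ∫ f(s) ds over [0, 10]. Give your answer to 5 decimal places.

114.92000

h = 2, n = 5.
h·[y(m₁) + y(m₂) + y(m₃) + y(m₄) + y(m₅)] = 2·(57.46) = 114.92000.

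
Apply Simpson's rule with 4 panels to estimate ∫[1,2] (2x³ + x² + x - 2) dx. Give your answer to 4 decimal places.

9.3333

h = (2 − 1)/4 = 0.25.
Nodes x₀,…,x₄ = 1, 1.25, 1.5, 1.75, 2.
f(x) = 2x³ + x² + x - 2: f₀=2, f₁=4.71875, f₂=8.5, f₃=13.53125, f₄=20.
(h/3)·[f₀ + 4f₁ + 2f₂ + 4f₃ + f₄] = 0.083333·(112) = 9.3333.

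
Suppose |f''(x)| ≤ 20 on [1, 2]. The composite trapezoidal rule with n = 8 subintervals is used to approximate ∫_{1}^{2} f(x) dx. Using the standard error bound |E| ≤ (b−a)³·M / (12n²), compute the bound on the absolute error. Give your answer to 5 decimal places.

0.02604

|E| ≤ (1)³·20 / (12·8²) = 20/768 = 0.02604.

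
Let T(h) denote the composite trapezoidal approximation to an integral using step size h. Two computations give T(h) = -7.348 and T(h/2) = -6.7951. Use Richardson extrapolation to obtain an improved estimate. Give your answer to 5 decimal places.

-6.61080

R = (4·T(h/2) − T(h)) / 3 = (4·(-6.7951) − (-7.348))/3 = (-19.8324)/3 = -6.61080.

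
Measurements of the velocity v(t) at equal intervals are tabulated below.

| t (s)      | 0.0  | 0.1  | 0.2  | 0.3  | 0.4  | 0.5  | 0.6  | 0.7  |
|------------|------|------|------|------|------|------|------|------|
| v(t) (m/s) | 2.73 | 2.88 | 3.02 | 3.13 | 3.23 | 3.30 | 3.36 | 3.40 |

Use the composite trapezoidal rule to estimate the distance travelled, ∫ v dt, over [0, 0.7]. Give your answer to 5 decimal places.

2.19850

h = 0.1, n = 7.
(h/2)·[y₀ + 2y₁ + 2y₂ + 2y₃ + 2y₄ + 2y₅ + 2y₆ + y₇] = 0.05·(43.97) = 2.19850.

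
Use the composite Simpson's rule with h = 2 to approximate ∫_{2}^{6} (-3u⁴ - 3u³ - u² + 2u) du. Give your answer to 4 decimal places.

-5669.3333

h = (6 − 2)/2 = 2.
Nodes u₀,…,u₂ = 2, 4, 6.
f(u) = -3u⁴ - 3u³ - u² + 2u: f₀=-72, f₁=-968, f₂=-4560.
(h/3)·[f₀ + 4f₁ + f₂] = 0.666667·(-8504) = -5669.3333.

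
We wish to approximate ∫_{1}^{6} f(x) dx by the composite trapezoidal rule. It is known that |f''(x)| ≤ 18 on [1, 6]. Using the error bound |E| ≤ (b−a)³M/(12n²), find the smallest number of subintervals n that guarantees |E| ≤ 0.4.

Need 2250/(12n²) ≤ 0.4.
n² ≥ 2250/(12·0.4) = 468.75 ⇒ n ≥ 21.6506, so the smallest n is 22.

22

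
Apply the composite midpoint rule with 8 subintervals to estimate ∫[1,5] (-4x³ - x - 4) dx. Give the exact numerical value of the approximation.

-649

h = (5 − 1)/8 = 0.5.
Midpoints m₁,…,m₈ = 1.25, 1.75, 2.25, 2.75, 3.25, 3.75, 4.25, 4.75.
f(m₁)=-13.0625, f(m₂)=-27.1875, f(m₃)=-51.8125, f(m₄)=-89.9375, f(m₅)=-144.5625, f(m₆)=-218.6875, f(m₇)=-315.3125, f(m₈)=-437.4375.
h·[f(m₁) + f(m₂) + f(m₃) + f(m₄) + f(m₅) + f(m₆) + f(m₇) + f(m₈)] = 0.5·(-1298) = -649.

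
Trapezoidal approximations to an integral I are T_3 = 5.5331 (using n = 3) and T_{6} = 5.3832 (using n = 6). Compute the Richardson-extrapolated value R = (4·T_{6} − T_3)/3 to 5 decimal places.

R = (4·T_{6} − T_3) / 3 = (4·5.3832 − 5.5331)/3 = (15.9997)/3 = 5.33323.

5.33323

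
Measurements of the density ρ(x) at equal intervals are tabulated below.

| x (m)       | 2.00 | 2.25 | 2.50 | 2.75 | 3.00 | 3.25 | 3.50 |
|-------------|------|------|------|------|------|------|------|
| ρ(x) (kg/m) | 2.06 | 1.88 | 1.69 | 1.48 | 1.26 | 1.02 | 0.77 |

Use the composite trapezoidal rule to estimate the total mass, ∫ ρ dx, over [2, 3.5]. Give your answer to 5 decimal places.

2.18625

h = 0.25, n = 6.
(h/2)·[y₀ + 2y₁ + 2y₂ + 2y₃ + 2y₄ + 2y₅ + y₆] = 0.125·(17.49) = 2.18625.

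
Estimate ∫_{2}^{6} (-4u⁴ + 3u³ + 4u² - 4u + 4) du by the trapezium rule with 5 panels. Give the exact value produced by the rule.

-5166.07488

h = (6 − 2)/5 = 0.8.
Nodes u₀,…,u₅ = 2, 2.8, 3.6, 4.4, 5.2, 6.
f(u) = -4u⁴ + 3u³ + 4u² - 4u + 4: f₀=-28, f₁=-155.8464, f₂=-490.4384, f₃=-1179.8464, f₄=-2411.4624, f₅=-4412.
(h/2)·[f₀ + 2f₁ + 2f₂ + 2f₃ + 2f₄ + f₅] = 0.4·(-12915.1872) = -5166.07488.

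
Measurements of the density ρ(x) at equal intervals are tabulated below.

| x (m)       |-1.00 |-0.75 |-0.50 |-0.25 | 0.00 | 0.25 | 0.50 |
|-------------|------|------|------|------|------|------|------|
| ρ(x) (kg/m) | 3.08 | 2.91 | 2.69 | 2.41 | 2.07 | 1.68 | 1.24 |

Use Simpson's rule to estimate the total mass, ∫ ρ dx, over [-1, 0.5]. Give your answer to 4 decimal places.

3.4867

h = 0.25, n = 6.
(h/3)·[y₀ + 4y₁ + 2y₂ + 4y₃ + 2y₄ + 4y₅ + y₆] = 0.083333·(41.84) = 3.4867.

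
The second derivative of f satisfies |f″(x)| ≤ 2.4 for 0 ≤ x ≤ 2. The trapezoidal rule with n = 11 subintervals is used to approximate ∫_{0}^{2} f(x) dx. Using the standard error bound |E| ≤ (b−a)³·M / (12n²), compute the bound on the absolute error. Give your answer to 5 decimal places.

0.01322

|E| ≤ (2)³·2.4 / (12·11²) = 19.2/1452 = 0.01322.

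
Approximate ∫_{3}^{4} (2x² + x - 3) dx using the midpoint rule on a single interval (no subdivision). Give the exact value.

25

M = (b−a)·f(3.5) = 1·(25) = 25.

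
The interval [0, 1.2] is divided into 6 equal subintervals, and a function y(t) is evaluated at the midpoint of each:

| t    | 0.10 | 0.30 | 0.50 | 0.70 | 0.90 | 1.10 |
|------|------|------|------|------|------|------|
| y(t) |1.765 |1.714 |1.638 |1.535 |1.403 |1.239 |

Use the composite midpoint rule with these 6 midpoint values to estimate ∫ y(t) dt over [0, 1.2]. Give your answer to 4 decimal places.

1.8588

h = 0.2, n = 6.
h·[y(m₁) + y(m₂) + y(m₃) + y(m₄) + y(m₅) + y(m₆)] = 0.2·(9.294) = 1.8588.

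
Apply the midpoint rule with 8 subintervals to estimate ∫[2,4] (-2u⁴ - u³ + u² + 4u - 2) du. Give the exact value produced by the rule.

-416.8837890625

h = (4 − 2)/8 = 0.25.
Midpoints m₁,…,m₈ = 2.125, 2.375, 2.625, 2.875, 3.125, 3.375, 3.625, 3.875.
f(m₁)=-39.36181640625, f(m₂)=-63.88916015625, f(m₃)=-97.65869140625, f(m₄)=-142.63916015625, f(m₅)=-200.98681640625, f(m₆)=-275.04541015625, f(m₇)=-367.34619140625, f(m₈)=-480.60791015625.
h·[f(m₁) + f(m₂) + f(m₃) + f(m₄) + f(m₅) + f(m₆) + f(m₇) + f(m₈)] = 0.25·(-1667.53515625) = -416.8837890625.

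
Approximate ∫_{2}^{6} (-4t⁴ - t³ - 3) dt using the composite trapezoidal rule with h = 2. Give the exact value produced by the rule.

-7660

h = (6 − 2)/2 = 2.
Nodes t₀,…,t₂ = 2, 4, 6.
f(t) = -4t⁴ - t³ - 3: f₀=-75, f₁=-1091, f₂=-5403.
(h/2)·[f₀ + 2f₁ + f₂] = 1·(-7660) = -7660.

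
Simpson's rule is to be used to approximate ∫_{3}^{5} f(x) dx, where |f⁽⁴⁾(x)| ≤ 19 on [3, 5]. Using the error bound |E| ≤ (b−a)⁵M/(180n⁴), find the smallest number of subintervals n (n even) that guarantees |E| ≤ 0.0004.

10

Need 608/(180n⁴) ≤ 0.0004.
n⁴ ≥ 608/(180·0.0004) = 8444.44 ⇒ n ≥ 9.5861, so the smallest even n is 10. (n must be even for Simpson's rule.)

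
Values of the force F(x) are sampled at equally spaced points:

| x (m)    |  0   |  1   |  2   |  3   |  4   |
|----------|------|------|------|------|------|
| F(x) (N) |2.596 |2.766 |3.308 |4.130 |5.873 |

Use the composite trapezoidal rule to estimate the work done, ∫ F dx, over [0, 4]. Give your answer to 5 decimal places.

14.43850

h = 1, n = 4.
(h/2)·[y₀ + 2y₁ + 2y₂ + 2y₃ + y₄] = 0.5·(28.877) = 14.43850.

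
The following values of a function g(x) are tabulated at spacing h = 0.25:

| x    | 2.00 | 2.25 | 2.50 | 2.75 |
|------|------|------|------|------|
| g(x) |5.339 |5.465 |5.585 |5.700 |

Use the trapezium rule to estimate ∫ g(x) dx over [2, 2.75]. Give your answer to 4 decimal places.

4.1424

h = 0.25, n = 3.
(h/2)·[y₀ + 2y₁ + 2y₂ + y₃] = 0.125·(33.139) = 4.1424.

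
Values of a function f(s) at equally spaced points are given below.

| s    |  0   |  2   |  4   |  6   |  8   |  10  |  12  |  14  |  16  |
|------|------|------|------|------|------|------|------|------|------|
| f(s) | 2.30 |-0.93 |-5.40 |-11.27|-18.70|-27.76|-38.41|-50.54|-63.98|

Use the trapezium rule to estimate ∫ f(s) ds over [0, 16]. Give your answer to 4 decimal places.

-367.7000

h = 2, n = 8.
(h/2)·[y₀ + 2y₁ + 2y₂ + 2y₃ + 2y₄ + 2y₅ + 2y₆ + 2y₇ + y₈] = 1·(-367.70) = -367.7000.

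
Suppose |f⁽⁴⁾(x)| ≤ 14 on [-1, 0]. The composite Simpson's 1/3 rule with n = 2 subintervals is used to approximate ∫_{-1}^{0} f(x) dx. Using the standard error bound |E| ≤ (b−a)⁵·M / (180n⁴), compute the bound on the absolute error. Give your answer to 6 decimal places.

0.004861

|E| ≤ (1)⁵·14 / (180·2⁴) = 14/2880 = 0.004861.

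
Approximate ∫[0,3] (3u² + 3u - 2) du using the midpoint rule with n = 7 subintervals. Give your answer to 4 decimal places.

34.3622

h = (3 − 0)/7 = 0.428571.
Midpoints m₁,…,m₇ = 0.214286, 0.642857, 1.071429, 1.5, 1.928571, 2.357143, 2.785714.
f(m₁)=-1.219388, f(m₂)=1.168367, f(m₃)=4.658163, f(m₄)=9.25, f(m₅)=14.943878, f(m₆)=21.739796, f(m₇)=29.637755.
h·[f(m₁) + f(m₂) + f(m₃) + f(m₄) + f(m₅) + f(m₆) + f(m₇)] = 0.428571·(80.178571) = 34.3622.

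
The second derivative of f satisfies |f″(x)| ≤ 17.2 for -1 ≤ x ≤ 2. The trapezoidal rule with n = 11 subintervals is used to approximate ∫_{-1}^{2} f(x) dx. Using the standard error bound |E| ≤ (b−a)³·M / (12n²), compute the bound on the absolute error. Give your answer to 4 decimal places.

0.3198

|E| ≤ (3)³·17.2 / (12·11²) = 464.4/1452 = 0.3198.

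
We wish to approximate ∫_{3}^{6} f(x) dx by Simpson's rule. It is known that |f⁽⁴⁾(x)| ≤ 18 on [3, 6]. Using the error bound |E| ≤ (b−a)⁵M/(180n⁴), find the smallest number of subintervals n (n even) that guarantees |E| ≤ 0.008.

Need 4374/(180n⁴) ≤ 0.008.
n⁴ ≥ 4374/(180·0.008) = 3037.5 ⇒ n ≥ 7.4238, so the smallest even n is 8. (n must be even for Simpson's rule.)

8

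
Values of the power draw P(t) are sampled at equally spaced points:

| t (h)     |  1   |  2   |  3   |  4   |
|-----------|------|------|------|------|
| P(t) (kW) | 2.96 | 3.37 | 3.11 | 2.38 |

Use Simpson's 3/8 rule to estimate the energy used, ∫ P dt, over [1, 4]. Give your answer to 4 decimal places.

9.2925

h = 1, n = 3.
(3h/8)·[y₀ + 3y₁ + 3y₂ + y₃] = 0.375·(24.78) = 9.2925.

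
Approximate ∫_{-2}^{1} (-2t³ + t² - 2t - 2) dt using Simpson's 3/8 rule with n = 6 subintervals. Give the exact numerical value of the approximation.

h = (1 − (-2))/6 = 0.5.
Nodes t₀,…,t₆ = -2, -1.5, -1, -0.5, 0, 0.5, 1.
f(t) = -2t³ + t² - 2t - 2: f₀=22, f₁=10, f₂=3, f₃=-0.5, f₄=-2, f₅=-3, f₆=-5.
(3h/8)·[f₀ + 3f₁ + 3f₂ + 2f₃ + 3f₄ + 3f₅ + f₆] = 0.1875·(40) = 7.5.

7.5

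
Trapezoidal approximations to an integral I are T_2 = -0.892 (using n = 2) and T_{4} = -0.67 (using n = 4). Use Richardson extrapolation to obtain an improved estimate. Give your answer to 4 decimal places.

R = (4·T_{4} − T_2) / 3 = (4·(-0.67) − (-0.892))/3 = (-1.788)/3 = -0.5960.

-0.5960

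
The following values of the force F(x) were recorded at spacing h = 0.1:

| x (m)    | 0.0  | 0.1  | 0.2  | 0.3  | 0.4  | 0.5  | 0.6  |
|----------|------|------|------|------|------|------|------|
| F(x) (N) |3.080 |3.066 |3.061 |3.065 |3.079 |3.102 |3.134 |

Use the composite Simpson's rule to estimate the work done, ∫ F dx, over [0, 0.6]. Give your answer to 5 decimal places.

h = 0.1, n = 6.
(h/3)·[y₀ + 4y₁ + 2y₂ + 4y₃ + 2y₄ + 4y₅ + y₆] = 0.033333·(55.426) = 1.84753.

1.84753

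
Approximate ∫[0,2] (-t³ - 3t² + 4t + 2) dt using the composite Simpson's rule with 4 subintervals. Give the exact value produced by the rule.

0

h = (2 − 0)/4 = 0.5.
Nodes t₀,…,t₄ = 0, 0.5, 1, 1.5, 2.
f(t) = -t³ - 3t² + 4t + 2: f₀=2, f₁=3.125, f₂=2, f₃=-2.125, f₄=-10.
(h/3)·[f₀ + 4f₁ + 2f₂ + 4f₃ + f₄] = 0.166667·(0) = 0.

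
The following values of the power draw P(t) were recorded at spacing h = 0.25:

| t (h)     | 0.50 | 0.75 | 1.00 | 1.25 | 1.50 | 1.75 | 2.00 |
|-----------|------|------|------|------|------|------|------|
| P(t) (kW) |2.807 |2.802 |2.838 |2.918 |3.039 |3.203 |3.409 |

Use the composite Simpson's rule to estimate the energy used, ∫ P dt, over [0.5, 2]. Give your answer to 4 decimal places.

h = 0.25, n = 6.
(h/3)·[y₀ + 4y₁ + 2y₂ + 4y₃ + 2y₄ + 4y₅ + y₆] = 0.083333·(53.662) = 4.4718.

4.4718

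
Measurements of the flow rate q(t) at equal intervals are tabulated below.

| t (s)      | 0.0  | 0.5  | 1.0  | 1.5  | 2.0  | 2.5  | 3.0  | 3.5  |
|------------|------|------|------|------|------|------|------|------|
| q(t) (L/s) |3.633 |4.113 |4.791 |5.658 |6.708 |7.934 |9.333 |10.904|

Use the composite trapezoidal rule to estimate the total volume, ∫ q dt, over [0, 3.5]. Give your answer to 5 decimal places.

22.90275

h = 0.5, n = 7.
(h/2)·[y₀ + 2y₁ + 2y₂ + 2y₃ + 2y₄ + 2y₅ + 2y₆ + y₇] = 0.25·(91.611) = 22.90275.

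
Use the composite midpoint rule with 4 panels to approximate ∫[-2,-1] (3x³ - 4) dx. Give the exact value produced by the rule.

-15.1796875

h = (-1 − (-2))/4 = 0.25.
Midpoints m₁,…,m₄ = -1.875, -1.625, -1.375, -1.125.
f(m₁)=-23.775390625, f(m₂)=-16.873046875, f(m₃)=-11.798828125, f(m₄)=-8.271484375.
h·[f(m₁) + f(m₂) + f(m₃) + f(m₄)] = 0.25·(-60.71875) = -15.1796875.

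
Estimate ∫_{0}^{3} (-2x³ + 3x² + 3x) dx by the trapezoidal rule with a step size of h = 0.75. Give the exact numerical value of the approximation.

-1.6875

h = (3 − 0)/4 = 0.75.
Nodes x₀,…,x₄ = 0, 0.75, 1.5, 2.25, 3.
f(x) = -2x³ + 3x² + 3x: f₀=0, f₁=3.09375, f₂=4.5, f₃=-0.84375, f₄=-18.
(h/2)·[f₀ + 2f₁ + 2f₂ + 2f₃ + f₄] = 0.375·(-4.5) = -1.6875.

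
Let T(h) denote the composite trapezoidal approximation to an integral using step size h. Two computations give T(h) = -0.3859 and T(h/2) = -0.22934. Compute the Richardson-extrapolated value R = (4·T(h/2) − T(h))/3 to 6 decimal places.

-0.177153

R = (4·T(h/2) − T(h)) / 3 = (4·(-0.22934) − (-0.3859))/3 = (-0.53146)/3 = -0.177153.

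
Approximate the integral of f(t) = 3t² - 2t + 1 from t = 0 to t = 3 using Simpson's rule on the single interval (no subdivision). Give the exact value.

21

S = (b−a)/6 · [f(0) + 4f(1.5) + f(3)] = 0.5·[1 + 4·4.75 + 22] = 21.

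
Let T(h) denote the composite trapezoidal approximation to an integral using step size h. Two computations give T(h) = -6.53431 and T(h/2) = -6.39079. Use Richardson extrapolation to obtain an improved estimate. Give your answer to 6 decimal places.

R = (4·T(h/2) − T(h)) / 3 = (4·(-6.39079) − (-6.53431))/3 = (-19.02885)/3 = -6.342950.

-6.342950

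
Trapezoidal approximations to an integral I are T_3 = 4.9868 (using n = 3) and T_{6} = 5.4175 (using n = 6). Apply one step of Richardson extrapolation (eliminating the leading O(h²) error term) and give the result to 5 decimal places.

R = (4·T_{6} − T_3) / 3 = (4·5.4175 − 4.9868)/3 = (16.6832)/3 = 5.56107.

5.56107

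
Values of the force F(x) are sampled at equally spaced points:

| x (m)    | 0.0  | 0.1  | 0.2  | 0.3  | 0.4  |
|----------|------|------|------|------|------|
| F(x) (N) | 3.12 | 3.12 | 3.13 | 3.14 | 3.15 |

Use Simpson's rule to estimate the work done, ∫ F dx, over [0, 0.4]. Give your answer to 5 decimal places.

h = 0.1, n = 4.
(h/3)·[y₀ + 4y₁ + 2y₂ + 4y₃ + y₄] = 0.033333·(37.57) = 1.25233.

1.25233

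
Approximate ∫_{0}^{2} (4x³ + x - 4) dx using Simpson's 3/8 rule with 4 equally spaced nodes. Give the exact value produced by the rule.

10

h = (2 − 0)/3 = 0.666667.
Nodes x₀,…,x₃ = 0, 0.666667, 1.333333, 2.
f(x) = 4x³ + x - 4: f₀=-4, f₁=-2.148148, f₂=6.814815, f₃=30.
(3h/8)·[f₀ + 3f₁ + 3f₂ + f₃] = 0.25·(40) = 10.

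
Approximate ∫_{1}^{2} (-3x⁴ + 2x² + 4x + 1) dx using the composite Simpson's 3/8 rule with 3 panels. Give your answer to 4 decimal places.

h = (2 − 1)/3 = 0.333333.
Nodes x₀,…,x₃ = 1, 1.333333, 1.666667, 2.
f(x) = -3x⁴ + 2x² + 4x + 1: f₀=4, f₁=0.407407, f₂=-9.925926, f₃=-31.
(3h/8)·[f₀ + 3f₁ + 3f₂ + f₃] = 0.125·(-55.555556) = -6.9444.

-6.9444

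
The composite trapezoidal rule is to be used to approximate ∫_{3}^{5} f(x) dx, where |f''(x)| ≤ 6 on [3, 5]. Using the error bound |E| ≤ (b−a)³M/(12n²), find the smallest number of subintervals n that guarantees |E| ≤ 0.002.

45

Need 48/(12n²) ≤ 0.002.
n² ≥ 48/(12·0.002) = 2000 ⇒ n ≥ 44.7214, so the smallest n is 45.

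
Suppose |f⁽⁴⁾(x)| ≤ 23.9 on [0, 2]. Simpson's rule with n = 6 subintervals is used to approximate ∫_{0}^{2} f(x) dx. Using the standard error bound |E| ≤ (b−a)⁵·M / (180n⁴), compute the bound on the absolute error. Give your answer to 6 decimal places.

|E| ≤ (2)⁵·23.9 / (180·6⁴) = 764.8/233280 = 0.003278.

0.003278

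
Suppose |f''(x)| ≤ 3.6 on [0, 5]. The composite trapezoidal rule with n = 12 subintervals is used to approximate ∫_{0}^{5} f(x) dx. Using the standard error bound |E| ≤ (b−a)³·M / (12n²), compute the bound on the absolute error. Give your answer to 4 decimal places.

0.2604

|E| ≤ (5)³·3.6 / (12·12²) = 450/1728 = 0.2604.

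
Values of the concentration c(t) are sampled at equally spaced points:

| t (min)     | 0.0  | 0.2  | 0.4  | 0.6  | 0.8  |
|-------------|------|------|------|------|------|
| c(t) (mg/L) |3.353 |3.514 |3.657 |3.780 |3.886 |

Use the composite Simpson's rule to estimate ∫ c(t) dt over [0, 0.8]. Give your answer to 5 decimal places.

2.91527

h = 0.2, n = 4.
(h/3)·[y₀ + 4y₁ + 2y₂ + 4y₃ + y₄] = 0.066667·(43.729) = 2.91527.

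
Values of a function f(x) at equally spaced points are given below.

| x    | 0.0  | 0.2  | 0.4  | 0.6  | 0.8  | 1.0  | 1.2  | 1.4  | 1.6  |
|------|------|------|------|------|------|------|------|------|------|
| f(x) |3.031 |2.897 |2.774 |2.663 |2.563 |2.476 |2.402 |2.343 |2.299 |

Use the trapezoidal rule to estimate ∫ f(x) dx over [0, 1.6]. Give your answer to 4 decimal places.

h = 0.2, n = 8.
(h/2)·[y₀ + 2y₁ + 2y₂ + 2y₃ + 2y₄ + 2y₅ + 2y₆ + 2y₇ + y₈] = 0.1·(41.566) = 4.1566.

4.1566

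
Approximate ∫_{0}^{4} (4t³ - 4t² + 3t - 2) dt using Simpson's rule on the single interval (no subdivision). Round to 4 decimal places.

186.6667

S = (b−a)/6 · [f(0) + 4f(2) + f(4)] = 0.666667·[(-2) + 4·20 + 202] = 186.6667.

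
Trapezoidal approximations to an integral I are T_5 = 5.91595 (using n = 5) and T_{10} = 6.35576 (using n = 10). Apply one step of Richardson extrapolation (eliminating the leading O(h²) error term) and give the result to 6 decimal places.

R = (4·T_{10} − T_5) / 3 = (4·6.35576 − 5.91595)/3 = (19.50709)/3 = 6.502363.

6.502363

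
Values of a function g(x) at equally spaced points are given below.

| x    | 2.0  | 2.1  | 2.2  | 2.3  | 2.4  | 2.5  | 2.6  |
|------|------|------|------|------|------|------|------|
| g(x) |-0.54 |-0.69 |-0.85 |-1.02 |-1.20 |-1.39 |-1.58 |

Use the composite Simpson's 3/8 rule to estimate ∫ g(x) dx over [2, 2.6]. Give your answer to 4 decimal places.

-0.6206

h = 0.1, n = 6.
(3h/8)·[y₀ + 3y₁ + 3y₂ + 2y₃ + 3y₄ + 3y₅ + y₆] = 0.0375·(-16.55) = -0.6206.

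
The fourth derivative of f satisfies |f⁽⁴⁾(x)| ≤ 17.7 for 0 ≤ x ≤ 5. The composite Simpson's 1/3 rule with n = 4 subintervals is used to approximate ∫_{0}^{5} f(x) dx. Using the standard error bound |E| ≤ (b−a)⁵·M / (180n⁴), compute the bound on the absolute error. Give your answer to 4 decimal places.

|E| ≤ (5)⁵·17.7 / (180·4⁴) = 55312.5/46080 = 1.2004.

1.2004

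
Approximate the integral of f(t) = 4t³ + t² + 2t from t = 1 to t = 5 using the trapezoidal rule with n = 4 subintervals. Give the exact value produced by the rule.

714

h = (5 − 1)/4 = 1.
Nodes t₀,…,t₄ = 1, 2, 3, 4, 5.
f(t) = 4t³ + t² + 2t: f₀=7, f₁=40, f₂=123, f₃=280, f₄=535.
(h/2)·[f₀ + 2f₁ + 2f₂ + 2f₃ + f₄] = 0.5·(1428) = 714.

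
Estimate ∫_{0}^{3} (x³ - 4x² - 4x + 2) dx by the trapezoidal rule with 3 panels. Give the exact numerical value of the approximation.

h = (3 − 0)/3 = 1.
Nodes x₀,…,x₃ = 0, 1, 2, 3.
f(x) = x³ - 4x² - 4x + 2: f₀=2, f₁=-5, f₂=-14, f₃=-19.
(h/2)·[f₀ + 2f₁ + 2f₂ + f₃] = 0.5·(-55) = -27.5.

-27.5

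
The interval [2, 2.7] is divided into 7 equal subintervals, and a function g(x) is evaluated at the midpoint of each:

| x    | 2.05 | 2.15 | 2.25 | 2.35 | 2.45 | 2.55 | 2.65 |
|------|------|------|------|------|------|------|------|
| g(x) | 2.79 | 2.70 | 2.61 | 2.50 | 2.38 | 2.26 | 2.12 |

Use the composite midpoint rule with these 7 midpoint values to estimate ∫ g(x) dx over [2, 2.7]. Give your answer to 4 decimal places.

1.7360

h = 0.1, n = 7.
h·[y(m₁) + y(m₂) + y(m₃) + y(m₄) + y(m₅) + y(m₆) + y(m₇)] = 0.1·(17.36) = 1.7360.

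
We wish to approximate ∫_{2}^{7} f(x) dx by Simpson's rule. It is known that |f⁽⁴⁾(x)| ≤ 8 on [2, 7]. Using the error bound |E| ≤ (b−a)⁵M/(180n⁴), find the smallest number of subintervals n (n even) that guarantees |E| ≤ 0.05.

8

Need 25000/(180n⁴) ≤ 0.05.
n⁴ ≥ 25000/(180·0.05) = 2777.78 ⇒ n ≥ 7.2598, so the smallest even n is 8. (n must be even for Simpson's rule.)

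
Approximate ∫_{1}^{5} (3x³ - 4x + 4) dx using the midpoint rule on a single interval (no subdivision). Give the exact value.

M = (b−a)·f(3) = 4·(73) = 292.

292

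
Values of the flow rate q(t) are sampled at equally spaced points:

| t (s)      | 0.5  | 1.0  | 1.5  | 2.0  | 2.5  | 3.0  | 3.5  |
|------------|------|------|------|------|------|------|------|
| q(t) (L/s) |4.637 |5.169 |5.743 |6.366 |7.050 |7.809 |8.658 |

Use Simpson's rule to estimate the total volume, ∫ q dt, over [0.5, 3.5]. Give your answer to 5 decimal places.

h = 0.5, n = 6.
(h/3)·[y₀ + 4y₁ + 2y₂ + 4y₃ + 2y₄ + 4y₅ + y₆] = 0.166667·(116.257) = 19.37617.

19.37617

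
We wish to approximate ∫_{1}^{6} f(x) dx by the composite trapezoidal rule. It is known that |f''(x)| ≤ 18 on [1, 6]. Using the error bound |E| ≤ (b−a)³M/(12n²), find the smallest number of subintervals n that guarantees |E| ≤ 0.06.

56

Need 2250/(12n²) ≤ 0.06.
n² ≥ 2250/(12·0.06) = 3125 ⇒ n ≥ 55.9017, so the smallest n is 56.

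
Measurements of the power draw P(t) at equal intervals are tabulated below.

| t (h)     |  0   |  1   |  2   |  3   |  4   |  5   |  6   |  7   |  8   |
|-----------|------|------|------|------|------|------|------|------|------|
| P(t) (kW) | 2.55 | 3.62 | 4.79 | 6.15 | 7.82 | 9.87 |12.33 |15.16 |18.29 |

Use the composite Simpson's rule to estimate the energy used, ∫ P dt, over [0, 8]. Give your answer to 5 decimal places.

69.97333

h = 1, n = 8.
(h/3)·[y₀ + 4y₁ + 2y₂ + 4y₃ + 2y₄ + 4y₅ + 2y₆ + 4y₇ + y₈] = 0.333333·(209.92) = 69.97333.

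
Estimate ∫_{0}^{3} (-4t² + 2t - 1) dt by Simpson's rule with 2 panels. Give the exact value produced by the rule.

-30

h = (3 − 0)/2 = 1.5.
Nodes t₀,…,t₂ = 0, 1.5, 3.
f(t) = -4t² + 2t - 1: f₀=-1, f₁=-7, f₂=-31.
(h/3)·[f₀ + 4f₁ + f₂] = 0.5·(-60) = -30.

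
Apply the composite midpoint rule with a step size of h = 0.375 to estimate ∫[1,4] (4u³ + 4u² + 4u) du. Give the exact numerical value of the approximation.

367.8046875

h = (4 − 1)/8 = 0.375.
Midpoints m₁,…,m₈ = 1.1875, 1.5625, 1.9375, 2.3125, 2.6875, 3.0625, 3.4375, 3.8125.
f(m₁)=17.0888671875, f(m₂)=31.2744140625, f(m₃)=51.8583984375, f(m₄)=80.1064453125, f(m₅)=117.2841796875, f(m₆)=164.6572265625, f(m₇)=223.4912109375, f(m₈)=295.0517578125.
h·[f(m₁) + f(m₂) + f(m₃) + f(m₄) + f(m₅) + f(m₆) + f(m₇) + f(m₈)] = 0.375·(980.8125) = 367.8046875.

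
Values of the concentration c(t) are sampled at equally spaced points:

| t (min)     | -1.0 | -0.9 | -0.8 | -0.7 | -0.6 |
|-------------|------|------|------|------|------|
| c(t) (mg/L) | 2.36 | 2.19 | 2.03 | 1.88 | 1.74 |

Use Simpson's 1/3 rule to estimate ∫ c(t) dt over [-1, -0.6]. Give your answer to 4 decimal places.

0.8147

h = 0.1, n = 4.
(h/3)·[y₀ + 4y₁ + 2y₂ + 4y₃ + y₄] = 0.033333·(24.44) = 0.8147.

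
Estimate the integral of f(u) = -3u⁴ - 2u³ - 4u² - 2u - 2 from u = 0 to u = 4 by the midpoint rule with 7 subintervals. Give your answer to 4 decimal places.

h = (4 − 0)/7 = 0.571429.
Midpoints m₁,…,m₇ = 0.285714, 0.857143, 1.428571, 2, 2.571429, 3.142857, 3.714286.
f(m₁)=-2.964598, f(m₂)=-9.531862, f(m₃)=-31.346106, f(m₄)=-86, f(m₅)=-198.763015, f(m₆)=-402.581424, f(m₇)=-738.078301.
h·[f(m₁) + f(m₂) + f(m₃) + f(m₄) + f(m₅) + f(m₆) + f(m₇)] = 0.571429·(-1469.265306) = -839.5802.

-839.5802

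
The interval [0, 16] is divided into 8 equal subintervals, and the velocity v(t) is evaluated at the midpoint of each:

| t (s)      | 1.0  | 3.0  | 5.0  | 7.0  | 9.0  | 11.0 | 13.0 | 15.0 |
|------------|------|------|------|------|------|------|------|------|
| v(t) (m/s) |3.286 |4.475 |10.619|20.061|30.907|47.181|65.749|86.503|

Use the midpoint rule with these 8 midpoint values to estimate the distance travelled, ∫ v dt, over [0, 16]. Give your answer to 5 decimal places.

537.56200

h = 2, n = 8.
h·[y(m₁) + y(m₂) + y(m₃) + y(m₄) + y(m₅) + y(m₆) + y(m₇) + y(m₈)] = 2·(268.781) = 537.56200.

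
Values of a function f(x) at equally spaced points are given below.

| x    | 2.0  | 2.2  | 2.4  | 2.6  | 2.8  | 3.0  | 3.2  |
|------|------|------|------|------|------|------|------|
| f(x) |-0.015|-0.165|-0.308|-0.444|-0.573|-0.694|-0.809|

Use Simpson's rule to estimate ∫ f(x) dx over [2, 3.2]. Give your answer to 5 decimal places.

h = 0.2, n = 6.
(h/3)·[y₀ + 4y₁ + 2y₂ + 4y₃ + 2y₄ + 4y₅ + y₆] = 0.066667·(-7.798) = -0.51987.

-0.51987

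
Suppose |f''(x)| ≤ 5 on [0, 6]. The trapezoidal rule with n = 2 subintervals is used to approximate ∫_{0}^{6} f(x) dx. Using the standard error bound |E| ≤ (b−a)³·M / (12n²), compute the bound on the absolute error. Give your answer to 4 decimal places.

|E| ≤ (6)³·5 / (12·2²) = 1080/48 = 22.5000.

22.5000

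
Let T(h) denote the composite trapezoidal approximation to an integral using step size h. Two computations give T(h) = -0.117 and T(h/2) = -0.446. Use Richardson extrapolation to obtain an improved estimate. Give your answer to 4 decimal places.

-0.5557

R = (4·T(h/2) − T(h)) / 3 = (4·(-0.446) − (-0.117))/3 = (-1.667)/3 = -0.5557.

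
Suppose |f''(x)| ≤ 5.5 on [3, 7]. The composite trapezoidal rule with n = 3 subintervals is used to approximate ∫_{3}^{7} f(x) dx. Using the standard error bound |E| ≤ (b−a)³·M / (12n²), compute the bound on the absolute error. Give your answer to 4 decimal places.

|E| ≤ (4)³·5.5 / (12·3²) = 352/108 = 3.2593.

3.2593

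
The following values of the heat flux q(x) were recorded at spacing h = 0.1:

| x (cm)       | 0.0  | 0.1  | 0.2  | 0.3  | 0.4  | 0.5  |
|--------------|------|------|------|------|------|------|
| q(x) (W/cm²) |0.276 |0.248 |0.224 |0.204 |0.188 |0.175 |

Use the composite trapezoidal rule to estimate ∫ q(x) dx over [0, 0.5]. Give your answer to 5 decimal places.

0.10895

h = 0.1, n = 5.
(h/2)·[y₀ + 2y₁ + 2y₂ + 2y₃ + 2y₄ + y₅] = 0.05·(2.179) = 0.10895.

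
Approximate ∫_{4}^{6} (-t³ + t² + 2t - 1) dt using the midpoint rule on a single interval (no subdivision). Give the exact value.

M = (b−a)·f(5) = 2·(-91) = -182.

-182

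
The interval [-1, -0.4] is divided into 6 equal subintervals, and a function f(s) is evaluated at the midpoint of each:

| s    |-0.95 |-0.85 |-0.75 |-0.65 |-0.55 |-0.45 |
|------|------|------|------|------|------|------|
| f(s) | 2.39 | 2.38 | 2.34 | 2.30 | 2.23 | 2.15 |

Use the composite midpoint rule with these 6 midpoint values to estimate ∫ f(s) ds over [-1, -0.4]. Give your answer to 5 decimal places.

1.37900

h = 0.1, n = 6.
h·[y(m₁) + y(m₂) + y(m₃) + y(m₄) + y(m₅) + y(m₆)] = 0.1·(13.79) = 1.37900.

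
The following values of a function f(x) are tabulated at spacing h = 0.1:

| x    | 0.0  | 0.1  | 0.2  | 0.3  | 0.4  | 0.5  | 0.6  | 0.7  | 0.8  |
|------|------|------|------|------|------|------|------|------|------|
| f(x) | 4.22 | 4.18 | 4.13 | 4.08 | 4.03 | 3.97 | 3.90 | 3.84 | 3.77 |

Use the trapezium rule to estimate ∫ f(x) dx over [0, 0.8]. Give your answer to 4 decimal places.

h = 0.1, n = 8.
(h/2)·[y₀ + 2y₁ + 2y₂ + 2y₃ + 2y₄ + 2y₅ + 2y₆ + 2y₇ + y₈] = 0.05·(64.25) = 3.2125.

3.2125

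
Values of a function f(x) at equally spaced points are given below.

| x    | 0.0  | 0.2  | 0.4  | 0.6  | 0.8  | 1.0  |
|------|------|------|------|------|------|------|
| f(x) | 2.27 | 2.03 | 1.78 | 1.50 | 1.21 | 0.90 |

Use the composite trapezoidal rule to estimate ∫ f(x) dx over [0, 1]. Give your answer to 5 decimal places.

1.62100

h = 0.2, n = 5.
(h/2)·[y₀ + 2y₁ + 2y₂ + 2y₃ + 2y₄ + y₅] = 0.1·(16.21) = 1.62100.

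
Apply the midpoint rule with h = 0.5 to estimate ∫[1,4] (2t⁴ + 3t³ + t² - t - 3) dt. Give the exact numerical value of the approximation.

h = (4 − 1)/6 = 0.5.
Midpoints m₁,…,m₆ = 1.25, 1.75, 2.25, 2.75, 3.25, 3.75.
f(m₁)=8.0546875, f(m₂)=33.1484375, f(m₃)=85.2421875, f(m₄)=178.5859375, f(m₅)=330.4296875, f(m₆)=561.0234375.
h·[f(m₁) + f(m₂) + f(m₃) + f(m₄) + f(m₅) + f(m₆)] = 0.5·(1196.484375) = 598.2421875.

598.2421875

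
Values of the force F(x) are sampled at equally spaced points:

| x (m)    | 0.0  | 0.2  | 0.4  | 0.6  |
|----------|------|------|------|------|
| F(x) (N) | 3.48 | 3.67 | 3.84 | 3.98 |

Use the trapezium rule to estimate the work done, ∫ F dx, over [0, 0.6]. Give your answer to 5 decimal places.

h = 0.2, n = 3.
(h/2)·[y₀ + 2y₁ + 2y₂ + y₃] = 0.1·(22.48) = 2.24800.

2.24800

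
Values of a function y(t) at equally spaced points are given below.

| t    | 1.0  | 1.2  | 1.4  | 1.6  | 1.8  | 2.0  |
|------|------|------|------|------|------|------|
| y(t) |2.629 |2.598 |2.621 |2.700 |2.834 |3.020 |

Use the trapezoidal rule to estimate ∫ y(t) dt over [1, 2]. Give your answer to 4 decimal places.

h = 0.2, n = 5.
(h/2)·[y₀ + 2y₁ + 2y₂ + 2y₃ + 2y₄ + y₅] = 0.1·(27.155) = 2.7155.

2.7155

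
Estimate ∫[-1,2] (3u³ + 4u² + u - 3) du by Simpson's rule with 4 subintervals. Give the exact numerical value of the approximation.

15.75

h = (2 − (-1))/4 = 0.75.
Nodes u₀,…,u₄ = -1, -0.25, 0.5, 1.25, 2.
f(u) = 3u³ + 4u² + u - 3: f₀=-3, f₁=-3.046875, f₂=-1.125, f₃=10.359375, f₄=39.
(h/3)·[f₀ + 4f₁ + 2f₂ + 4f₃ + f₄] = 0.25·(63) = 15.75.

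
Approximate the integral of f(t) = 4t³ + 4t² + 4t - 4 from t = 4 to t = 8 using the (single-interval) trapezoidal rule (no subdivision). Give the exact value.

5328

T = (b−a)/2 · [f(4) + f(8)] = 2·[332 + 2332] = 5328.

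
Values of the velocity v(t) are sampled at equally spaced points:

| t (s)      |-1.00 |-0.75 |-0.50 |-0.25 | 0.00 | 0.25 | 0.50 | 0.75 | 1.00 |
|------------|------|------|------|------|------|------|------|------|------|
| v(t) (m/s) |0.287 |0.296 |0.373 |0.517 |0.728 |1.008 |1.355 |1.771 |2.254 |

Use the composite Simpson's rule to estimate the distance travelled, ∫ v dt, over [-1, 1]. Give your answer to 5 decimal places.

h = 0.25, n = 8.
(h/3)·[y₀ + 4y₁ + 2y₂ + 4y₃ + 2y₄ + 4y₅ + 2y₆ + 4y₇ + y₈] = 0.083333·(21.821) = 1.81842.

1.81842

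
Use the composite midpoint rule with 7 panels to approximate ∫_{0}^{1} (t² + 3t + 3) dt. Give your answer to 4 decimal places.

4.8316

h = (1 − 0)/7 = 0.142857.
Midpoints m₁,…,m₇ = 0.071429, 0.214286, 0.357143, 0.5, 0.642857, 0.785714, 0.928571.
f(m₁)=3.219388, f(m₂)=3.688776, f(m₃)=4.198980, f(m₄)=4.75, f(m₅)=5.341837, f(m₆)=5.974490, f(m₇)=6.647959.
h·[f(m₁) + f(m₂) + f(m₃) + f(m₄) + f(m₅) + f(m₆) + f(m₇)] = 0.142857·(33.821429) = 4.8316.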